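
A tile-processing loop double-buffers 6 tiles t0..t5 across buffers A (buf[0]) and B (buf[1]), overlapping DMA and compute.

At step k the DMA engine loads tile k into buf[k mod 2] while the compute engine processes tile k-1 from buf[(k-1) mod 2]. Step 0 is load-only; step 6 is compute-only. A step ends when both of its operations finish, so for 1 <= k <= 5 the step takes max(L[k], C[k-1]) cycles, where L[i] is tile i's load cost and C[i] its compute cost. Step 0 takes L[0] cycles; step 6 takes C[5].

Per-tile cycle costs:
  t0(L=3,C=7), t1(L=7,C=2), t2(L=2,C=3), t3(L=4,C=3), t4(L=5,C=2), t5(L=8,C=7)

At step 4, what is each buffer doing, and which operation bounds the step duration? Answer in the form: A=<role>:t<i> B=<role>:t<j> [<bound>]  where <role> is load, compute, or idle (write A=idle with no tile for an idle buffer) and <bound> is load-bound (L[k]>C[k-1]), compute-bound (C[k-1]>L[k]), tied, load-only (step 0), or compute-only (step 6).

step 4: A=load:t4 B=compute:t3 [load-bound]

[0] DMA t0→A (3c) ∥ CU idle ⇒ 3c, clock 3
[1] DMA t1→B (7c) ∥ CU A:t0 (7c) ⇒ 7c, clock 10
[2] DMA t2→A (2c) ∥ CU B:t1 (2c) ⇒ 2c, clock 12
[3] DMA t3→B (4c) ∥ CU A:t2 (3c) ⇒ 4c, clock 16
[4] DMA t4→A (5c) ∥ CU B:t3 (3c) ⇒ 5c, clock 21
[5] DMA t5→B (8c) ∥ CU A:t4 (2c) ⇒ 8c, clock 29
[6] DMA idle ∥ CU B:t5 (7c) ⇒ 7c, clock 36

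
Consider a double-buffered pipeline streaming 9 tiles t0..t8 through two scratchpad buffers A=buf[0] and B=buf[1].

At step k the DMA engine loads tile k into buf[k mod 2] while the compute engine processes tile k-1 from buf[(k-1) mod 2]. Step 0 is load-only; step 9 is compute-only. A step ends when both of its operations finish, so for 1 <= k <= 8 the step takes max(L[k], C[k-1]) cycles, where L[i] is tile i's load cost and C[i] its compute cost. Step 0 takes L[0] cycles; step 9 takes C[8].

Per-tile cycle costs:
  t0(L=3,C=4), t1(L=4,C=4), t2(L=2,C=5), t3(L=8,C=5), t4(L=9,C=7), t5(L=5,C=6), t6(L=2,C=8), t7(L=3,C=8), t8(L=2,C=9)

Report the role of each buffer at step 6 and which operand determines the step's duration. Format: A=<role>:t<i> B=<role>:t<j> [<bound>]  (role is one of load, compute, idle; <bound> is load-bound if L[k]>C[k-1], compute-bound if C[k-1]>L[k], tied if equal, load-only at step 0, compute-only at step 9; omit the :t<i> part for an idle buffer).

step 6: A=load:t6 B=compute:t5 [compute-bound]

step 0: L[0]=3 → dur=3, Σ=3 | A=load:t0 B=idle [load-only]
step 1: L[1]=4 C[0]=4 → dur=4, Σ=7 | A=compute:t0 B=load:t1 [tied]
step 2: L[2]=2 C[1]=4 → dur=4, Σ=11 | A=load:t2 B=compute:t1 [compute-bound]
step 3: L[3]=8 C[2]=5 → dur=8, Σ=19 | A=compute:t2 B=load:t3 [load-bound]
step 4: L[4]=9 C[3]=5 → dur=9, Σ=28 | A=load:t4 B=compute:t3 [load-bound]
step 5: L[5]=5 C[4]=7 → dur=7, Σ=35 | A=compute:t4 B=load:t5 [compute-bound]
step 6: L[6]=2 C[5]=6 → dur=6, Σ=41 | A=load:t6 B=compute:t5 [compute-bound]
step 7: L[7]=3 C[6]=8 → dur=8, Σ=49 | A=compute:t6 B=load:t7 [compute-bound]
step 8: L[8]=2 C[7]=8 → dur=8, Σ=57 | A=load:t8 B=compute:t7 [compute-bound]
step 9: C[8]=9 → dur=9, Σ=66 | A=compute:t8 B=idle [compute-only]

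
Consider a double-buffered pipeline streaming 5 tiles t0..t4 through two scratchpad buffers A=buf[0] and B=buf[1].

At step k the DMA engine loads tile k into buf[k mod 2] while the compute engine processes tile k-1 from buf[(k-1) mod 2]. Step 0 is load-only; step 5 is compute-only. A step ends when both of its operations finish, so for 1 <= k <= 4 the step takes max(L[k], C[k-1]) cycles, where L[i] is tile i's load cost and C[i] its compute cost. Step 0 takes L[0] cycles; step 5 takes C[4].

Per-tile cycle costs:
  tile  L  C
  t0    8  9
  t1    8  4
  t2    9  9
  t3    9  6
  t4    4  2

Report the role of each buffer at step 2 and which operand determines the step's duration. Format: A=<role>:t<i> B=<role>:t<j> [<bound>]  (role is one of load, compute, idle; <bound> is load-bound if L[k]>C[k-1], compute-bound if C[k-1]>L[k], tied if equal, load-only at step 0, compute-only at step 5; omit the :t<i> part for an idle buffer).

step 0: L[0]=8 → dur=8, Σ=8 | A=load:t0 B=idle [load-only]
step 1: L[1]=8 C[0]=9 → dur=9, Σ=17 | A=compute:t0 B=load:t1 [compute-bound]
step 2: L[2]=9 C[1]=4 → dur=9, Σ=26 | A=load:t2 B=compute:t1 [load-bound]
step 3: L[3]=9 C[2]=9 → dur=9, Σ=35 | A=compute:t2 B=load:t3 [tied]
step 4: L[4]=4 C[3]=6 → dur=6, Σ=41 | A=load:t4 B=compute:t3 [compute-bound]
step 5: C[4]=2 → dur=2, Σ=43 | A=compute:t4 B=idle [compute-only]

step 2: A=load:t2 B=compute:t1 [load-bound]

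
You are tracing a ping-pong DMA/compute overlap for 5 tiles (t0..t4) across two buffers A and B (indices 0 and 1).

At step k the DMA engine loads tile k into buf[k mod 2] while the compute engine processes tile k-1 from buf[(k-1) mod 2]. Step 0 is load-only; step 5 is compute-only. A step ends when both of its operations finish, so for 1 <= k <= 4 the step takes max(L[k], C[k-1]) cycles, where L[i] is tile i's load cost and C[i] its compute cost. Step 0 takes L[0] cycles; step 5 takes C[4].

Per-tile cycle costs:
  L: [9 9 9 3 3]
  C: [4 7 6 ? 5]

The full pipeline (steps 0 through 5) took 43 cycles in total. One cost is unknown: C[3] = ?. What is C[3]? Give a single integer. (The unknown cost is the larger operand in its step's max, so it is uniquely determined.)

C[3] = 5

step 0 = dur = L[0]=9 = 9
step 1 = dur = max(L[1]=9, C[0]=4) = 9
step 2 = dur = max(L[2]=9, C[1]=7) = 9
step 3 = dur = max(L[3]=3, C[2]=6) = 6
step 4 = dur = max(L[4]=3, C[3]=?) = C[3]  (unknown; binding)
step 5 = dur = C[4]=5 = 5
sum of known step durations = 38
dur[4] = total - known = 43 - 38 = 5
C[3] is the binding max in step 4, so C[3] = dur[4] = 5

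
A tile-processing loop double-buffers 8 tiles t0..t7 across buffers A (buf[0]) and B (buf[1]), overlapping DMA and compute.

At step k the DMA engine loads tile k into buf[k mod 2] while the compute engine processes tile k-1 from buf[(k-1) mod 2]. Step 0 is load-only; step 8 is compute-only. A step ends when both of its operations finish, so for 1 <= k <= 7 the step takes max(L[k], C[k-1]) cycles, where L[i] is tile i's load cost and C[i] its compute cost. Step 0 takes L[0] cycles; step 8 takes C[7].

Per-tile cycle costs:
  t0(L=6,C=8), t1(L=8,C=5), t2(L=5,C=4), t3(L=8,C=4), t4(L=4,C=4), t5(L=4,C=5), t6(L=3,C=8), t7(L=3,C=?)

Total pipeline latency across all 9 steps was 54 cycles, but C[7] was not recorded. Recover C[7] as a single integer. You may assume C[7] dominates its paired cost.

step 0 → dur = L[0]=6 = 6
step 1 → dur = max(L[1]=8, C[0]=8) = 8
step 2 → dur = max(L[2]=5, C[1]=5) = 5
step 3 → dur = max(L[3]=8, C[2]=4) = 8
step 4 → dur = max(L[4]=4, C[3]=4) = 4
step 5 → dur = max(L[5]=4, C[4]=4) = 4
step 6 → dur = max(L[6]=3, C[5]=5) = 5
step 7 → dur = max(L[7]=3, C[6]=8) = 8
step 8 → dur = C[7]=? = C[7]  (unknown; binding)
sum of known step durations = 48
dur[8] = total - known = 54 - 48 = 6
C[7] is the binding max in step 8, so C[7] = dur[8] = 6

C[7] = 6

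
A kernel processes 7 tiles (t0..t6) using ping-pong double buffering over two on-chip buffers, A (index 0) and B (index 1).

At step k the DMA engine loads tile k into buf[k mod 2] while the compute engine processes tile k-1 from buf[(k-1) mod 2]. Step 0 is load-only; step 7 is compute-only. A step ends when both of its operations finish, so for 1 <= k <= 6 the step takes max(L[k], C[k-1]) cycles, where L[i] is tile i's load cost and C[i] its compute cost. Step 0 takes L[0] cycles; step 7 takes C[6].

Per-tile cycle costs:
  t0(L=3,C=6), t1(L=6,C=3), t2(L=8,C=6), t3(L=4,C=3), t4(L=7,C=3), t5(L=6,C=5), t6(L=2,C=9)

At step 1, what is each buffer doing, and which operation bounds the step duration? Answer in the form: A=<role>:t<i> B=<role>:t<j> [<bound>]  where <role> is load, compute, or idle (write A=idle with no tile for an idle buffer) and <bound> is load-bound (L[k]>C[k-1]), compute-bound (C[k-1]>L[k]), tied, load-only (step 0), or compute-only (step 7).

[0] DMA t0→A (3c) ∥ CU idle ⇒ 3c, clock 3
[1] DMA t1→B (6c) ∥ CU A:t0 (6c) ⇒ 6c, clock 9
[2] DMA t2→A (8c) ∥ CU B:t1 (3c) ⇒ 8c, clock 17
[3] DMA t3→B (4c) ∥ CU A:t2 (6c) ⇒ 6c, clock 23
[4] DMA t4→A (7c) ∥ CU B:t3 (3c) ⇒ 7c, clock 30
[5] DMA t5→B (6c) ∥ CU A:t4 (3c) ⇒ 6c, clock 36
[6] DMA t6→A (2c) ∥ CU B:t5 (5c) ⇒ 5c, clock 41
[7] DMA idle ∥ CU A:t6 (9c) ⇒ 9c, clock 50

step 1: A=compute:t0 B=load:t1 [tied]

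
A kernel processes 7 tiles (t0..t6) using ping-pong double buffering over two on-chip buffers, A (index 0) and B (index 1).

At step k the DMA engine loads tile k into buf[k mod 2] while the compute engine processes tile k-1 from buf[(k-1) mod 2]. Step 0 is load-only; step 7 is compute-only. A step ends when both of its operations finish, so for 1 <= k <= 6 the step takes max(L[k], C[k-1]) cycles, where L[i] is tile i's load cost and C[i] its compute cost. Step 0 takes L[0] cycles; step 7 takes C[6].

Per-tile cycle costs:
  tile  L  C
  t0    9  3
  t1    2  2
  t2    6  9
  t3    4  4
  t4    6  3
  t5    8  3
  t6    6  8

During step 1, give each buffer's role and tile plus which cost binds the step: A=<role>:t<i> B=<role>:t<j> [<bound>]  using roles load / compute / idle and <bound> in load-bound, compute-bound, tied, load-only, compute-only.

k=0 load=t0/9c comp=- wait=9 total=9
k=1 load=t1/2c comp=t0/3c wait=3 total=12
k=2 load=t2/6c comp=t1/2c wait=6 total=18
k=3 load=t3/4c comp=t2/9c wait=9 total=27
k=4 load=t4/6c comp=t3/4c wait=6 total=33
k=5 load=t5/8c comp=t4/3c wait=8 total=41
k=6 load=t6/6c comp=t5/3c wait=6 total=47
k=7 load=- comp=t6/8c wait=8 total=55

step 1: A=compute:t0 B=load:t1 [compute-bound]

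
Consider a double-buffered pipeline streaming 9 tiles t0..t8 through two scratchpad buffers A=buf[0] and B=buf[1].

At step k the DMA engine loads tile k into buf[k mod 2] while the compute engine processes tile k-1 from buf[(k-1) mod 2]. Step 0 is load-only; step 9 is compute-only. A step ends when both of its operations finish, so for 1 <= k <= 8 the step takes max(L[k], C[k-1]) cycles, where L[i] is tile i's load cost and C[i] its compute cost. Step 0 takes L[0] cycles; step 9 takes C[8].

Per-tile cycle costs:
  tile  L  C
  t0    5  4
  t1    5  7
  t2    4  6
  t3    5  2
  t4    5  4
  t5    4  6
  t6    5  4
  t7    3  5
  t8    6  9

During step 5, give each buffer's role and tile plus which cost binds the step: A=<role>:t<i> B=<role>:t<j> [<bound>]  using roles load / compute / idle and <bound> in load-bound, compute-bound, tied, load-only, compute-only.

[0] DMA t0→A (5c) ∥ CU idle ⇒ 5c, clock 5
[1] DMA t1→B (5c) ∥ CU A:t0 (4c) ⇒ 5c, clock 10
[2] DMA t2→A (4c) ∥ CU B:t1 (7c) ⇒ 7c, clock 17
[3] DMA t3→B (5c) ∥ CU A:t2 (6c) ⇒ 6c, clock 23
[4] DMA t4→A (5c) ∥ CU B:t3 (2c) ⇒ 5c, clock 28
[5] DMA t5→B (4c) ∥ CU A:t4 (4c) ⇒ 4c, clock 32
[6] DMA t6→A (5c) ∥ CU B:t5 (6c) ⇒ 6c, clock 38
[7] DMA t7→B (3c) ∥ CU A:t6 (4c) ⇒ 4c, clock 42
[8] DMA t8→A (6c) ∥ CU B:t7 (5c) ⇒ 6c, clock 48
[9] DMA idle ∥ CU A:t8 (9c) ⇒ 9c, clock 57

step 5: A=compute:t4 B=load:t5 [tied]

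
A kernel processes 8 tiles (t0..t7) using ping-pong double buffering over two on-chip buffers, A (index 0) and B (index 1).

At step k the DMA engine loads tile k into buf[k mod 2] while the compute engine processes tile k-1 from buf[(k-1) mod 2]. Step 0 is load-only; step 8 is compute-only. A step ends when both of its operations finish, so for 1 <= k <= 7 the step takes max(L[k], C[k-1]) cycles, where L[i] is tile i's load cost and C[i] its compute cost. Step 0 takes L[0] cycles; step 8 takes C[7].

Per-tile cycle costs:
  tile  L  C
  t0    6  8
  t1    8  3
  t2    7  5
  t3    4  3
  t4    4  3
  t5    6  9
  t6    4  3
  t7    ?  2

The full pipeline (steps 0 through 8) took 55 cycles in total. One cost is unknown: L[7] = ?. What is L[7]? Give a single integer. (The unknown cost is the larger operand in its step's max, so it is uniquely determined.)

L[7] = 8

step 0 = dur = L[0]=6 = 6
step 1 = dur = max(L[1]=8, C[0]=8) = 8
step 2 = dur = max(L[2]=7, C[1]=3) = 7
step 3 = dur = max(L[3]=4, C[2]=5) = 5
step 4 = dur = max(L[4]=4, C[3]=3) = 4
step 5 = dur = max(L[5]=6, C[4]=3) = 6
step 6 = dur = max(L[6]=4, C[5]=9) = 9
step 7 = dur = max(L[7]=?, C[6]=3) = L[7]  (unknown; binding)
step 8 = dur = C[7]=2 = 2
sum of known step durations = 47
dur[7] = total - known = 55 - 47 = 8
L[7] is the binding max in step 7, so L[7] = dur[7] = 8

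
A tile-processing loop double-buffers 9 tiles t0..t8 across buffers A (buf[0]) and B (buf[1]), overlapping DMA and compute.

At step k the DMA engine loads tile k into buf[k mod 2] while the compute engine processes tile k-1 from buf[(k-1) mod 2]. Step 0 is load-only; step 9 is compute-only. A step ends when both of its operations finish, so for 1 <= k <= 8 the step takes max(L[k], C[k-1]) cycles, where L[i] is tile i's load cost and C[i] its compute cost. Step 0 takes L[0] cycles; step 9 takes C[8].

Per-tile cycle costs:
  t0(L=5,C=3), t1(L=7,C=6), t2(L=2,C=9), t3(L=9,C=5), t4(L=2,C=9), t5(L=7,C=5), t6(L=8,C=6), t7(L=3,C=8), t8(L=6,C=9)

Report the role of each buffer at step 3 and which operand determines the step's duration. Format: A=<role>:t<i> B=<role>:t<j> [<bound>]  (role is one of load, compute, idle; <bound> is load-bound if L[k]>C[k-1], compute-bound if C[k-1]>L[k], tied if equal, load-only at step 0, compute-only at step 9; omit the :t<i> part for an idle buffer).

step 3: A=compute:t2 B=load:t3 [tied]

k=0 load=t0/5c comp=- wait=5 total=5
k=1 load=t1/7c comp=t0/3c wait=7 total=12
k=2 load=t2/2c comp=t1/6c wait=6 total=18
k=3 load=t3/9c comp=t2/9c wait=9 total=27
k=4 load=t4/2c comp=t3/5c wait=5 total=32
k=5 load=t5/7c comp=t4/9c wait=9 total=41
k=6 load=t6/8c comp=t5/5c wait=8 total=49
k=7 load=t7/3c comp=t6/6c wait=6 total=55
k=8 load=t8/6c comp=t7/8c wait=8 total=63
k=9 load=- comp=t8/9c wait=9 total=72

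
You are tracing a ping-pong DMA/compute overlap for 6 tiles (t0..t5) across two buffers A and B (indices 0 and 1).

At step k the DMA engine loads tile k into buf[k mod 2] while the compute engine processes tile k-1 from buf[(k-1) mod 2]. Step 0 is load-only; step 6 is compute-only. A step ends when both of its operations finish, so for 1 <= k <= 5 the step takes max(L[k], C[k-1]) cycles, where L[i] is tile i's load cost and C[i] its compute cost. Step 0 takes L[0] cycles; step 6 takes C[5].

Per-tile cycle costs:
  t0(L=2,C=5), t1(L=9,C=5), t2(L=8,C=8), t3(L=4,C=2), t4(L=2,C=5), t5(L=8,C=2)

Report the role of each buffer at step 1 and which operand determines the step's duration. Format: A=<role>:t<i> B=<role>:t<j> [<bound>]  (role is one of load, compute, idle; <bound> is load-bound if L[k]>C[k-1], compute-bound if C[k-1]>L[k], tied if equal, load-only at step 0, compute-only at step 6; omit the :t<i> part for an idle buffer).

k=0 load=t0/2c comp=- wait=2 total=2
k=1 load=t1/9c comp=t0/5c wait=9 total=11
k=2 load=t2/8c comp=t1/5c wait=8 total=19
k=3 load=t3/4c comp=t2/8c wait=8 total=27
k=4 load=t4/2c comp=t3/2c wait=2 total=29
k=5 load=t5/8c comp=t4/5c wait=8 total=37
k=6 load=- comp=t5/2c wait=2 total=39

step 1: A=compute:t0 B=load:t1 [load-bound]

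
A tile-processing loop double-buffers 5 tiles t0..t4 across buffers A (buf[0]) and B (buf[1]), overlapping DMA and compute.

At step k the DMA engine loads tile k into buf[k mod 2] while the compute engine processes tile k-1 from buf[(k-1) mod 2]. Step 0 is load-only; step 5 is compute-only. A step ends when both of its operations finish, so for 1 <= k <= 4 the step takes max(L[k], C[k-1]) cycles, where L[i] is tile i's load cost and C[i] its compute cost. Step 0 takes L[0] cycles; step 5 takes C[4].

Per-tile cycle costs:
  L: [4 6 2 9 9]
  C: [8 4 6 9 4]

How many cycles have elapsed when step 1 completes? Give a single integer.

[0] DMA t0→A (4c) ∥ CU idle ⇒ 4c, clock 4
[1] DMA t1→B (6c) ∥ CU A:t0 (8c) ⇒ 8c, clock 12
[2] DMA t2→A (2c) ∥ CU B:t1 (4c) ⇒ 4c, clock 16
[3] DMA t3→B (9c) ∥ CU A:t2 (6c) ⇒ 9c, clock 25
[4] DMA t4→A (9c) ∥ CU B:t3 (9c) ⇒ 9c, clock 34
[5] DMA idle ∥ CU A:t4 (4c) ⇒ 4c, clock 38

end_cycle[1] = 12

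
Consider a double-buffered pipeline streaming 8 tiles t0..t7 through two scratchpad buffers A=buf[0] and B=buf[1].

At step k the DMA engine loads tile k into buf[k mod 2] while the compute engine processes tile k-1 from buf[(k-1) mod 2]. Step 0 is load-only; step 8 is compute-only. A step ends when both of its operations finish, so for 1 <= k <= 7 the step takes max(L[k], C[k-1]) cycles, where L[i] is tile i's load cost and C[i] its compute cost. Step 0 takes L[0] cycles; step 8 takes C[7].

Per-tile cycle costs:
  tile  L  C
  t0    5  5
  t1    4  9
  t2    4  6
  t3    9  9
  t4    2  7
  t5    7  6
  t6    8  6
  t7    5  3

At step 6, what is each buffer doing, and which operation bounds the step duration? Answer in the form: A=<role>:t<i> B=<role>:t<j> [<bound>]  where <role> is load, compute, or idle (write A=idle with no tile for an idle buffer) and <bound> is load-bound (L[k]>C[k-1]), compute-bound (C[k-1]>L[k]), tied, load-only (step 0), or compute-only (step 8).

step 6: A=load:t6 B=compute:t5 [load-bound]

[0] DMA t0→A (5c) ∥ CU idle ⇒ 5c, clock 5
[1] DMA t1→B (4c) ∥ CU A:t0 (5c) ⇒ 5c, clock 10
[2] DMA t2→A (4c) ∥ CU B:t1 (9c) ⇒ 9c, clock 19
[3] DMA t3→B (9c) ∥ CU A:t2 (6c) ⇒ 9c, clock 28
[4] DMA t4→A (2c) ∥ CU B:t3 (9c) ⇒ 9c, clock 37
[5] DMA t5→B (7c) ∥ CU A:t4 (7c) ⇒ 7c, clock 44
[6] DMA t6→A (8c) ∥ CU B:t5 (6c) ⇒ 8c, clock 52
[7] DMA t7→B (5c) ∥ CU A:t6 (6c) ⇒ 6c, clock 58
[8] DMA idle ∥ CU B:t7 (3c) ⇒ 3c, clock 61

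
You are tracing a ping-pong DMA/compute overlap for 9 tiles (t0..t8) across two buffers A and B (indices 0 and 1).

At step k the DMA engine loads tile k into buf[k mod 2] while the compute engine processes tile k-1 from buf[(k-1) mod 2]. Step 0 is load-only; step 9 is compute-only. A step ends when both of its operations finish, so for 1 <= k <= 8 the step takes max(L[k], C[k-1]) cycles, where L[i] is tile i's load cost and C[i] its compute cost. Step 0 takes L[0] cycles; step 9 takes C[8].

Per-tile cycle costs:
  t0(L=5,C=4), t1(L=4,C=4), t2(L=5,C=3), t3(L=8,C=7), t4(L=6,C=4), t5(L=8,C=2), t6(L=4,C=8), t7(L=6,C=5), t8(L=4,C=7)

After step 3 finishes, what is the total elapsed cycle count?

end_cycle[3] = 22

  0. 5=5c; end=5; A:t0 B:-
  1. max(4,4)=4c; end=9; A:t0 B:t1
  2. max(5,4)=5c; end=14; A:t2 B:t1
  3. max(8,3)=8c; end=22; A:t2 B:t3
  4. max(6,7)=7c; end=29; A:t4 B:t3
  5. max(8,4)=8c; end=37; A:t4 B:t5
  6. max(4,2)=4c; end=41; A:t6 B:t5
  7. max(6,8)=8c; end=49; A:t6 B:t7
  8. max(4,5)=5c; end=54; A:t8 B:t7
  9. 7=7c; end=61; A:t8 B:t7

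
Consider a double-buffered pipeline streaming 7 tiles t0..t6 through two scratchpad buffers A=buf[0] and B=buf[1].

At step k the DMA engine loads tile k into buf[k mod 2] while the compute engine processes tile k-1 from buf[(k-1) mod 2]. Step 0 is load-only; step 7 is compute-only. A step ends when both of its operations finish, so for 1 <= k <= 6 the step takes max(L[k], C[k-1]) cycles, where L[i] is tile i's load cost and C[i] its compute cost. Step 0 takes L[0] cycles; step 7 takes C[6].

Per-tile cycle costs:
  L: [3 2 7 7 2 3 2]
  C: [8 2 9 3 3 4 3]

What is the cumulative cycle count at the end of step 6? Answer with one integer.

end_cycle[6] = 37

  0. 3=3c; end=3; A:t0 B:-
  1. max(2,8)=8c; end=11; A:t0 B:t1
  2. max(7,2)=7c; end=18; A:t2 B:t1
  3. max(7,9)=9c; end=27; A:t2 B:t3
  4. max(2,3)=3c; end=30; A:t4 B:t3
  5. max(3,3)=3c; end=33; A:t4 B:t5
  6. max(2,4)=4c; end=37; A:t6 B:t5
  7. 3=3c; end=40; A:t6 B:t5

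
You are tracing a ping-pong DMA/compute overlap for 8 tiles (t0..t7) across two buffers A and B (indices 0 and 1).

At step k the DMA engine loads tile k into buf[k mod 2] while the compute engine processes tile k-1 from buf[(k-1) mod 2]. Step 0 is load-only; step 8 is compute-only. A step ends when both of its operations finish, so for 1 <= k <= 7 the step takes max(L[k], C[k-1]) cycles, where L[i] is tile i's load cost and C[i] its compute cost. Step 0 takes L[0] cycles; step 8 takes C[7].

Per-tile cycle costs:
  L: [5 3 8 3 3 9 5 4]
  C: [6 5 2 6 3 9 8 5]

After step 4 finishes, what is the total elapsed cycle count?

[0] DMA t0→A (5c) ∥ CU idle ⇒ 5c, clock 5
[1] DMA t1→B (3c) ∥ CU A:t0 (6c) ⇒ 6c, clock 11
[2] DMA t2→A (8c) ∥ CU B:t1 (5c) ⇒ 8c, clock 19
[3] DMA t3→B (3c) ∥ CU A:t2 (2c) ⇒ 3c, clock 22
[4] DMA t4→A (3c) ∥ CU B:t3 (6c) ⇒ 6c, clock 28
[5] DMA t5→B (9c) ∥ CU A:t4 (3c) ⇒ 9c, clock 37
[6] DMA t6→A (5c) ∥ CU B:t5 (9c) ⇒ 9c, clock 46
[7] DMA t7→B (4c) ∥ CU A:t6 (8c) ⇒ 8c, clock 54
[8] DMA idle ∥ CU B:t7 (5c) ⇒ 5c, clock 59

end_cycle[4] = 28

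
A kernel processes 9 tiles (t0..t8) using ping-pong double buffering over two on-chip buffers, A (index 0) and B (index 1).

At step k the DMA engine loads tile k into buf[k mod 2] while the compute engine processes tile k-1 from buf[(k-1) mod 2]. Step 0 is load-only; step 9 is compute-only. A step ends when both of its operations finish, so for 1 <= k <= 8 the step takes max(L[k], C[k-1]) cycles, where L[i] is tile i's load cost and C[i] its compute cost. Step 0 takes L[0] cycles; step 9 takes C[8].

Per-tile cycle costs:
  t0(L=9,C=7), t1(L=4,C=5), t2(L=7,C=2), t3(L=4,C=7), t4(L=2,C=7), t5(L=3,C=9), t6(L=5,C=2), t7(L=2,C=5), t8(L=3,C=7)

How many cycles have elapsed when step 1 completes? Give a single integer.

end_cycle[1] = 16

step 0: L[0]=9 → dur=9, Σ=9 | A=load:t0 B=idle [load-only]
step 1: L[1]=4 C[0]=7 → dur=7, Σ=16 | A=compute:t0 B=load:t1 [compute-bound]
step 2: L[2]=7 C[1]=5 → dur=7, Σ=23 | A=load:t2 B=compute:t1 [load-bound]
step 3: L[3]=4 C[2]=2 → dur=4, Σ=27 | A=compute:t2 B=load:t3 [load-bound]
step 4: L[4]=2 C[3]=7 → dur=7, Σ=34 | A=load:t4 B=compute:t3 [compute-bound]
step 5: L[5]=3 C[4]=7 → dur=7, Σ=41 | A=compute:t4 B=load:t5 [compute-bound]
step 6: L[6]=5 C[5]=9 → dur=9, Σ=50 | A=load:t6 B=compute:t5 [compute-bound]
step 7: L[7]=2 C[6]=2 → dur=2, Σ=52 | A=compute:t6 B=load:t7 [tied]
step 8: L[8]=3 C[7]=5 → dur=5, Σ=57 | A=load:t8 B=compute:t7 [compute-bound]
step 9: C[8]=7 → dur=7, Σ=64 | A=compute:t8 B=idle [compute-only]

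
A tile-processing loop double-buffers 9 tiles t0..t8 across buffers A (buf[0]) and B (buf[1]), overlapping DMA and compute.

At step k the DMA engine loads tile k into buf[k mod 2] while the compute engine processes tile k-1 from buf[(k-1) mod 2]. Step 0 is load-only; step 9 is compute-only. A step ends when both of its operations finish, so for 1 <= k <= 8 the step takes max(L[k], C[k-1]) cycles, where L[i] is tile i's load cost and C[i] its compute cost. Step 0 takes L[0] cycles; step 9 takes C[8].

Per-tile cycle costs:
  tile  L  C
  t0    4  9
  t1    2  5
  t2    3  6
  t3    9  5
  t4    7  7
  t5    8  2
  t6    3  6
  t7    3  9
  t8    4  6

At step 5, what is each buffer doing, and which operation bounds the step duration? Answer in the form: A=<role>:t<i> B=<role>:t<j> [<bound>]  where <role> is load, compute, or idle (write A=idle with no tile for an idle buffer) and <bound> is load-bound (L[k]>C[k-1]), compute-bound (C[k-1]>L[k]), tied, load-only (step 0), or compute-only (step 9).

step 5: A=compute:t4 B=load:t5 [load-bound]

  0. 4=4c; end=4; A:t0 B:-
  1. max(2,9)=9c; end=13; A:t0 B:t1
  2. max(3,5)=5c; end=18; A:t2 B:t1
  3. max(9,6)=9c; end=27; A:t2 B:t3
  4. max(7,5)=7c; end=34; A:t4 B:t3
  5. max(8,7)=8c; end=42; A:t4 B:t5
  6. max(3,2)=3c; end=45; A:t6 B:t5
  7. max(3,6)=6c; end=51; A:t6 B:t7
  8. max(4,9)=9c; end=60; A:t8 B:t7
  9. 6=6c; end=66; A:t8 B:t7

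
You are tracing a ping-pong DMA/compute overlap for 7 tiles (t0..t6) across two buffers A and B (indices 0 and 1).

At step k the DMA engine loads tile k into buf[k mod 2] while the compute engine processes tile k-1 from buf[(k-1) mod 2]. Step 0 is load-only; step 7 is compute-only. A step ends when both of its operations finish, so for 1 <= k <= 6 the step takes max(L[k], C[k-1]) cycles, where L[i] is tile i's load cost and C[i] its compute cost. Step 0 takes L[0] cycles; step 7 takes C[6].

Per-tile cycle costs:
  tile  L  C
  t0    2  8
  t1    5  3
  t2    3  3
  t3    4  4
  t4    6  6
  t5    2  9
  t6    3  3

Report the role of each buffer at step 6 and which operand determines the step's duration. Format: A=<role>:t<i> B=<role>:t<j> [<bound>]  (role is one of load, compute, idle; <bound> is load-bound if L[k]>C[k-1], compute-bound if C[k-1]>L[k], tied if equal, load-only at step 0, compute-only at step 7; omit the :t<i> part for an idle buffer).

step 6: A=load:t6 B=compute:t5 [compute-bound]

[0] DMA t0→A (2c) ∥ CU idle ⇒ 2c, clock 2
[1] DMA t1→B (5c) ∥ CU A:t0 (8c) ⇒ 8c, clock 10
[2] DMA t2→A (3c) ∥ CU B:t1 (3c) ⇒ 3c, clock 13
[3] DMA t3→B (4c) ∥ CU A:t2 (3c) ⇒ 4c, clock 17
[4] DMA t4→A (6c) ∥ CU B:t3 (4c) ⇒ 6c, clock 23
[5] DMA t5→B (2c) ∥ CU A:t4 (6c) ⇒ 6c, clock 29
[6] DMA t6→A (3c) ∥ CU B:t5 (9c) ⇒ 9c, clock 38
[7] DMA idle ∥ CU A:t6 (3c) ⇒ 3c, clock 41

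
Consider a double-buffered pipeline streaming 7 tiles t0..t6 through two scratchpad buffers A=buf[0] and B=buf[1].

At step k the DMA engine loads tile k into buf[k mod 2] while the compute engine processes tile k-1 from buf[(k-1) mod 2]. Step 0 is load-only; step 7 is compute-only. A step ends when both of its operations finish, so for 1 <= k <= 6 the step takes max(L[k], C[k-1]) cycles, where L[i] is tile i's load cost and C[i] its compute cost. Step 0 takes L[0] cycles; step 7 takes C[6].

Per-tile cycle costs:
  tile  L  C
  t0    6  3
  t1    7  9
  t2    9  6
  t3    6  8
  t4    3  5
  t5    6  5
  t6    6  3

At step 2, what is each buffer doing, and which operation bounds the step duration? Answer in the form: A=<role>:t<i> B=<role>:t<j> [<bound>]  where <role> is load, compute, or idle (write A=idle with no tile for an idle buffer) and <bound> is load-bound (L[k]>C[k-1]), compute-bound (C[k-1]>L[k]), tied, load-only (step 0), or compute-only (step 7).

step 2: A=load:t2 B=compute:t1 [tied]

[0] DMA t0→A (6c) ∥ CU idle ⇒ 6c, clock 6
[1] DMA t1→B (7c) ∥ CU A:t0 (3c) ⇒ 7c, clock 13
[2] DMA t2→A (9c) ∥ CU B:t1 (9c) ⇒ 9c, clock 22
[3] DMA t3→B (6c) ∥ CU A:t2 (6c) ⇒ 6c, clock 28
[4] DMA t4→A (3c) ∥ CU B:t3 (8c) ⇒ 8c, clock 36
[5] DMA t5→B (6c) ∥ CU A:t4 (5c) ⇒ 6c, clock 42
[6] DMA t6→A (6c) ∥ CU B:t5 (5c) ⇒ 6c, clock 48
[7] DMA idle ∥ CU A:t6 (3c) ⇒ 3c, clock 51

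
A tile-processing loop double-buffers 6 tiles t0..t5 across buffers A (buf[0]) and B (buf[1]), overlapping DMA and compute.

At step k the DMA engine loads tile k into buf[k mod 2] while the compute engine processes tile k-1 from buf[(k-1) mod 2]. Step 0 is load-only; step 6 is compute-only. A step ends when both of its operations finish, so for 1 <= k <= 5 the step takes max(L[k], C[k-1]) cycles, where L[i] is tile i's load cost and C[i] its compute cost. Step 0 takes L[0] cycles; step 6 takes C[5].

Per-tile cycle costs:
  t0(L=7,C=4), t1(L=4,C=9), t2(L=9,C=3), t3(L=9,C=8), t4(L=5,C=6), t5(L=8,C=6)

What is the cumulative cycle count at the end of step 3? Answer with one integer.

step 0: L[0]=7 → dur=7, Σ=7 | A=load:t0 B=idle [load-only]
step 1: L[1]=4 C[0]=4 → dur=4, Σ=11 | A=compute:t0 B=load:t1 [tied]
step 2: L[2]=9 C[1]=9 → dur=9, Σ=20 | A=load:t2 B=compute:t1 [tied]
step 3: L[3]=9 C[2]=3 → dur=9, Σ=29 | A=compute:t2 B=load:t3 [load-bound]
step 4: L[4]=5 C[3]=8 → dur=8, Σ=37 | A=load:t4 B=compute:t3 [compute-bound]
step 5: L[5]=8 C[4]=6 → dur=8, Σ=45 | A=compute:t4 B=load:t5 [load-bound]
step 6: C[5]=6 → dur=6, Σ=51 | A=idle B=compute:t5 [compute-only]

end_cycle[3] = 29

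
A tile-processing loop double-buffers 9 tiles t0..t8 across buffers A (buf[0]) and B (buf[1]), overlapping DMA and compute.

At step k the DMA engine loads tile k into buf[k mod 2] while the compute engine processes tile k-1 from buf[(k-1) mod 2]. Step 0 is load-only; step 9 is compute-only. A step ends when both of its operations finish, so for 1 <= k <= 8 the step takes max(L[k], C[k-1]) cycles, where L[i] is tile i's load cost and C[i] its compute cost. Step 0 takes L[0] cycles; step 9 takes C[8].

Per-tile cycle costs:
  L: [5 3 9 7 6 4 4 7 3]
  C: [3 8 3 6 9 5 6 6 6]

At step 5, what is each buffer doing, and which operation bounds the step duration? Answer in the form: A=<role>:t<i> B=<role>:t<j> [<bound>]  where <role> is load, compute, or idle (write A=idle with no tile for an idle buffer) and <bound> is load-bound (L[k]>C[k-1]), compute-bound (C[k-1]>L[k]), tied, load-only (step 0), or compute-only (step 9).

[0] DMA t0→A (5c) ∥ CU idle ⇒ 5c, clock 5
[1] DMA t1→B (3c) ∥ CU A:t0 (3c) ⇒ 3c, clock 8
[2] DMA t2→A (9c) ∥ CU B:t1 (8c) ⇒ 9c, clock 17
[3] DMA t3→B (7c) ∥ CU A:t2 (3c) ⇒ 7c, clock 24
[4] DMA t4→A (6c) ∥ CU B:t3 (6c) ⇒ 6c, clock 30
[5] DMA t5→B (4c) ∥ CU A:t4 (9c) ⇒ 9c, clock 39
[6] DMA t6→A (4c) ∥ CU B:t5 (5c) ⇒ 5c, clock 44
[7] DMA t7→B (7c) ∥ CU A:t6 (6c) ⇒ 7c, clock 51
[8] DMA t8→A (3c) ∥ CU B:t7 (6c) ⇒ 6c, clock 57
[9] DMA idle ∥ CU A:t8 (6c) ⇒ 6c, clock 63

step 5: A=compute:t4 B=load:t5 [compute-bound]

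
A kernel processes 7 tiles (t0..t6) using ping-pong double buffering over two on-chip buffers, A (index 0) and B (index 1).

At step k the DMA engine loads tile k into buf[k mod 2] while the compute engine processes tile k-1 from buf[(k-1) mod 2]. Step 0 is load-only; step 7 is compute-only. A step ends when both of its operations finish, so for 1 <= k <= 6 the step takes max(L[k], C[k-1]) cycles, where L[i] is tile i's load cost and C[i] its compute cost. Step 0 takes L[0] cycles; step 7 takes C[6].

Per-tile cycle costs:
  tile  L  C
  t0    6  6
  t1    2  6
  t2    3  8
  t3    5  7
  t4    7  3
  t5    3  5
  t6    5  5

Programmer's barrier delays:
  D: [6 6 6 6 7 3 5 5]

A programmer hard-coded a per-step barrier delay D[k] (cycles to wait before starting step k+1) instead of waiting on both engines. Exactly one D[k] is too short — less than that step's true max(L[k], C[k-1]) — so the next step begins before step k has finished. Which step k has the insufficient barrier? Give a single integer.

hazard at step 3

k=0 barrier L[0]=6→6c, D[0]=6 ok
k=1 barrier max(L[1]=2,C[0]=6)→6c, D[1]=6 ok
k=2 barrier max(L[2]=3,C[1]=6)→6c, D[2]=6 ok
k=3 barrier max(L[3]=5,C[2]=8)→8c, D[3]=6 SHORT
k=4 barrier max(L[4]=7,C[3]=7)→7c, D[4]=7 ok
k=5 barrier max(L[5]=3,C[4]=3)→3c, D[5]=3 ok
k=6 barrier max(L[6]=5,C[5]=5)→5c, D[6]=5 ok
k=7 barrier C[6]=5→5c, D[7]=5 ok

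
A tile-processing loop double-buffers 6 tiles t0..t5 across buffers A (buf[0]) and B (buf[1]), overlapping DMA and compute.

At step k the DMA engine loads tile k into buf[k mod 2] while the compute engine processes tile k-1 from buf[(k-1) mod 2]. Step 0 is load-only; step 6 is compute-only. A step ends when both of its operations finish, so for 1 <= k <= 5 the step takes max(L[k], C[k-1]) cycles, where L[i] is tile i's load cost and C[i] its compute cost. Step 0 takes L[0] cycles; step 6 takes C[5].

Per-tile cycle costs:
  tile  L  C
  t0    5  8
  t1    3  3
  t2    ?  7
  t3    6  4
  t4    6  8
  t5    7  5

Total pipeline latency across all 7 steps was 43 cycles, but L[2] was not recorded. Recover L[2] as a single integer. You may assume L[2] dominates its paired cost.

step 0 | dur = L[0]=5 = 5
step 1 | dur = max(L[1]=3, C[0]=8) = 8
step 2 | dur = max(L[2]=?, C[1]=3) = L[2]  (unknown; binding)
step 3 | dur = max(L[3]=6, C[2]=7) = 7
step 4 | dur = max(L[4]=6, C[3]=4) = 6
step 5 | dur = max(L[5]=7, C[4]=8) = 8
step 6 | dur = C[5]=5 = 5
sum of known step durations = 39
dur[2] = total - known = 43 - 39 = 4
L[2] is the binding max in step 2, so L[2] = dur[2] = 4

L[2] = 4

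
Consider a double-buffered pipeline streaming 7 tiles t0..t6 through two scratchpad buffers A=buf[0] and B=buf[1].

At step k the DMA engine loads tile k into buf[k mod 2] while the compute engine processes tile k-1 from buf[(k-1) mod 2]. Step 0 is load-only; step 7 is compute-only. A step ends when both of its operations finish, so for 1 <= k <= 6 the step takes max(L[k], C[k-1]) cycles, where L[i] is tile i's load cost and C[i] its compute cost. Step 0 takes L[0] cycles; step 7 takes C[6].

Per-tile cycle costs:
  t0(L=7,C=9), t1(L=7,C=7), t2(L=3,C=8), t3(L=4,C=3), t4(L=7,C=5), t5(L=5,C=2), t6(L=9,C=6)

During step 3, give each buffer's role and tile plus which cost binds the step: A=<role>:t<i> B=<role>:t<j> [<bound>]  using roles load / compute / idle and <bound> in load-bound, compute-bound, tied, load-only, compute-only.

step 3: A=compute:t2 B=load:t3 [compute-bound]

k=0 load=t0/7c comp=- wait=7 total=7
k=1 load=t1/7c comp=t0/9c wait=9 total=16
k=2 load=t2/3c comp=t1/7c wait=7 total=23
k=3 load=t3/4c comp=t2/8c wait=8 total=31
k=4 load=t4/7c comp=t3/3c wait=7 total=38
k=5 load=t5/5c comp=t4/5c wait=5 total=43
k=6 load=t6/9c comp=t5/2c wait=9 total=52
k=7 load=- comp=t6/6c wait=6 total=58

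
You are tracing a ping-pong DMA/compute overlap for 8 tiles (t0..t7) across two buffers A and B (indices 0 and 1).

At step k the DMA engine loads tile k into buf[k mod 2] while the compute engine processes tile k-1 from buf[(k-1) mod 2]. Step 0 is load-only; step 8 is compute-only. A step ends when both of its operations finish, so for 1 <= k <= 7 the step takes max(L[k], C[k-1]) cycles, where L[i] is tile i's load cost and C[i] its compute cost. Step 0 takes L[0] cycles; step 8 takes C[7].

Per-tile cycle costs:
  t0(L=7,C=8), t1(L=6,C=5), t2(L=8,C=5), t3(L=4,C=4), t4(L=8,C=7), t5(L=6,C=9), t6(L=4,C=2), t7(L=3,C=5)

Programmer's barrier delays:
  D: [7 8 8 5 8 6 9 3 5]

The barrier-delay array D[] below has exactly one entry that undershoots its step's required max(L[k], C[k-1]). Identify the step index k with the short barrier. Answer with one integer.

[0] required=L[0]=7=7 vs D=7 ok
[1] required=max(L[1]=6,C[0]=8)=8 vs D=8 ok
[2] required=max(L[2]=8,C[1]=5)=8 vs D=8 ok
[3] required=max(L[3]=4,C[2]=5)=5 vs D=5 ok
[4] required=max(L[4]=8,C[3]=4)=8 vs D=8 ok
[5] required=max(L[5]=6,C[4]=7)=7 vs D=6 SHORT
[6] required=max(L[6]=4,C[5]=9)=9 vs D=9 ok
[7] required=max(L[7]=3,C[6]=2)=3 vs D=3 ok
[8] required=C[7]=5=5 vs D=5 ok

hazard at step 5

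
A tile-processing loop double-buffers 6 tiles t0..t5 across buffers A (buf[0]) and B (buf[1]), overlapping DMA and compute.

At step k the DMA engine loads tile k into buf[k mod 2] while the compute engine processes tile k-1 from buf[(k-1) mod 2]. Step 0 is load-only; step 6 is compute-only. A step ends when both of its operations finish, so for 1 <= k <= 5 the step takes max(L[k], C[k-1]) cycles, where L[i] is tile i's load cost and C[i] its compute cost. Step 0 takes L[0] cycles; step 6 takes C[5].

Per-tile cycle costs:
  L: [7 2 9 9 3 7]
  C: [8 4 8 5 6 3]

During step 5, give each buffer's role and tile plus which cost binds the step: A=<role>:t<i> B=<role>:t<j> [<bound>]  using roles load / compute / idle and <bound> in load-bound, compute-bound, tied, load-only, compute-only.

step 0: L[0]=7 → dur=7, Σ=7 | A=load:t0 B=idle [load-only]
step 1: L[1]=2 C[0]=8 → dur=8, Σ=15 | A=compute:t0 B=load:t1 [compute-bound]
step 2: L[2]=9 C[1]=4 → dur=9, Σ=24 | A=load:t2 B=compute:t1 [load-bound]
step 3: L[3]=9 C[2]=8 → dur=9, Σ=33 | A=compute:t2 B=load:t3 [load-bound]
step 4: L[4]=3 C[3]=5 → dur=5, Σ=38 | A=load:t4 B=compute:t3 [compute-bound]
step 5: L[5]=7 C[4]=6 → dur=7, Σ=45 | A=compute:t4 B=load:t5 [load-bound]
step 6: C[5]=3 → dur=3, Σ=48 | A=idle B=compute:t5 [compute-only]

step 5: A=compute:t4 B=load:t5 [load-bound]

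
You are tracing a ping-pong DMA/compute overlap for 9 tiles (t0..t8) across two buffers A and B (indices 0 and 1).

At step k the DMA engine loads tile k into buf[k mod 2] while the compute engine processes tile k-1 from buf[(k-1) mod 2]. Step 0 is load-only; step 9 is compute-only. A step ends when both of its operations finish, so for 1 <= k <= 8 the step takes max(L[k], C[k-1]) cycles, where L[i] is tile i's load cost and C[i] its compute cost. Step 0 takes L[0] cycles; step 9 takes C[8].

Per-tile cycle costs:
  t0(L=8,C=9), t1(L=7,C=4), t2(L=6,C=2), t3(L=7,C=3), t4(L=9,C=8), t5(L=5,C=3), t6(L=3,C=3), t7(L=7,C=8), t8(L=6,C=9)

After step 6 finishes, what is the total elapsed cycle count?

step 0: L[0]=8 → dur=8, Σ=8 | A=load:t0 B=idle [load-only]
step 1: L[1]=7 C[0]=9 → dur=9, Σ=17 | A=compute:t0 B=load:t1 [compute-bound]
step 2: L[2]=6 C[1]=4 → dur=6, Σ=23 | A=load:t2 B=compute:t1 [load-bound]
step 3: L[3]=7 C[2]=2 → dur=7, Σ=30 | A=compute:t2 B=load:t3 [load-bound]
step 4: L[4]=9 C[3]=3 → dur=9, Σ=39 | A=load:t4 B=compute:t3 [load-bound]
step 5: L[5]=5 C[4]=8 → dur=8, Σ=47 | A=compute:t4 B=load:t5 [compute-bound]
step 6: L[6]=3 C[5]=3 → dur=3, Σ=50 | A=load:t6 B=compute:t5 [tied]
step 7: L[7]=7 C[6]=3 → dur=7, Σ=57 | A=compute:t6 B=load:t7 [load-bound]
step 8: L[8]=6 C[7]=8 → dur=8, Σ=65 | A=load:t8 B=compute:t7 [compute-bound]
step 9: C[8]=9 → dur=9, Σ=74 | A=compute:t8 B=idle [compute-only]

end_cycle[6] = 50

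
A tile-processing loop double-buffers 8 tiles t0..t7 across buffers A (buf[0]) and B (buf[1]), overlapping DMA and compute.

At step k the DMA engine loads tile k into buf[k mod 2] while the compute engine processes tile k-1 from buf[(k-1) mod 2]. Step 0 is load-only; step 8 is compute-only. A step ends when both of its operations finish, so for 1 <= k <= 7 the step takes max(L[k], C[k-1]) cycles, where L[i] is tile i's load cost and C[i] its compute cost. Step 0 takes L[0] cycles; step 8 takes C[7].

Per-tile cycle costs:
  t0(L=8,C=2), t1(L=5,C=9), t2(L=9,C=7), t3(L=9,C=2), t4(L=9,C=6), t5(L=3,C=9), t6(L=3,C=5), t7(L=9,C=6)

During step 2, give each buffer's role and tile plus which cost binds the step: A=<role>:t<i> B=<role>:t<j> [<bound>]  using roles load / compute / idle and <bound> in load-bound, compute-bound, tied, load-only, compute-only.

step 2: A=load:t2 B=compute:t1 [tied]

step 0: L[0]=8 → dur=8, Σ=8 | A=load:t0 B=idle [load-only]
step 1: L[1]=5 C[0]=2 → dur=5, Σ=13 | A=compute:t0 B=load:t1 [load-bound]
step 2: L[2]=9 C[1]=9 → dur=9, Σ=22 | A=load:t2 B=compute:t1 [tied]
step 3: L[3]=9 C[2]=7 → dur=9, Σ=31 | A=compute:t2 B=load:t3 [load-bound]
step 4: L[4]=9 C[3]=2 → dur=9, Σ=40 | A=load:t4 B=compute:t3 [load-bound]
step 5: L[5]=3 C[4]=6 → dur=6, Σ=46 | A=compute:t4 B=load:t5 [compute-bound]
step 6: L[6]=3 C[5]=9 → dur=9, Σ=55 | A=load:t6 B=compute:t5 [compute-bound]
step 7: L[7]=9 C[6]=5 → dur=9, Σ=64 | A=compute:t6 B=load:t7 [load-bound]
step 8: C[7]=6 → dur=6, Σ=70 | A=idle B=compute:t7 [compute-only]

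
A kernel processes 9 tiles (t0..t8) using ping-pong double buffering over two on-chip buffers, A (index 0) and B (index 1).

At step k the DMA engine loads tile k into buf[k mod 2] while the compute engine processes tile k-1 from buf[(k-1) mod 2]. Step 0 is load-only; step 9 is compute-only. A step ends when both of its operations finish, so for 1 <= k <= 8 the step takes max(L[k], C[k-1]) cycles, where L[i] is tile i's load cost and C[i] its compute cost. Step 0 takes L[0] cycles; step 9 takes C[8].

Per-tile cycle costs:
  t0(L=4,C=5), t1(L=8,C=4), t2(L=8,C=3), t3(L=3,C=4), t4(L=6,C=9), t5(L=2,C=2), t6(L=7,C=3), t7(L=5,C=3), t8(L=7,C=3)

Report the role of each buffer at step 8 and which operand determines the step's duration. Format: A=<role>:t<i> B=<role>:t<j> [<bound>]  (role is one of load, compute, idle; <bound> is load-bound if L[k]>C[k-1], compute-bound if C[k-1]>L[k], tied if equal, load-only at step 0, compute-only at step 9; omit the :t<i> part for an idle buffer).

step 8: A=load:t8 B=compute:t7 [load-bound]

[0] DMA t0→A (4c) ∥ CU idle ⇒ 4c, clock 4
[1] DMA t1→B (8c) ∥ CU A:t0 (5c) ⇒ 8c, clock 12
[2] DMA t2→A (8c) ∥ CU B:t1 (4c) ⇒ 8c, clock 20
[3] DMA t3→B (3c) ∥ CU A:t2 (3c) ⇒ 3c, clock 23
[4] DMA t4→A (6c) ∥ CU B:t3 (4c) ⇒ 6c, clock 29
[5] DMA t5→B (2c) ∥ CU A:t4 (9c) ⇒ 9c, clock 38
[6] DMA t6→A (7c) ∥ CU B:t5 (2c) ⇒ 7c, clock 45
[7] DMA t7→B (5c) ∥ CU A:t6 (3c) ⇒ 5c, clock 50
[8] DMA t8→A (7c) ∥ CU B:t7 (3c) ⇒ 7c, clock 57
[9] DMA idle ∥ CU A:t8 (3c) ⇒ 3c, clock 60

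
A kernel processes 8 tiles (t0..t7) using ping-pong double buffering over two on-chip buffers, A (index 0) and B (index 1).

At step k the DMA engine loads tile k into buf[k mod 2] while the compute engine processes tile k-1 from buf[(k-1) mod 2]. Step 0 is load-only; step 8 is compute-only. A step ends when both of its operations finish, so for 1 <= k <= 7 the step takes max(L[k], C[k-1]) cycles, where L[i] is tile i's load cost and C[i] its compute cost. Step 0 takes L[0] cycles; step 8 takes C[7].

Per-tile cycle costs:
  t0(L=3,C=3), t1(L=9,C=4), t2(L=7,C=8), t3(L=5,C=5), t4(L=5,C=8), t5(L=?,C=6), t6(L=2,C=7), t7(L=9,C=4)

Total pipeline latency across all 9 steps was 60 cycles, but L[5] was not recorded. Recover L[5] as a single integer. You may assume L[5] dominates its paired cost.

step 0 → dur = L[0]=3 = 3
step 1 → dur = max(L[1]=9, C[0]=3) = 9
step 2 → dur = max(L[2]=7, C[1]=4) = 7
step 3 → dur = max(L[3]=5, C[2]=8) = 8
step 4 → dur = max(L[4]=5, C[3]=5) = 5
step 5 → dur = max(L[5]=?, C[4]=8) = L[5]  (unknown; binding)
step 6 → dur = max(L[6]=2, C[5]=6) = 6
step 7 → dur = max(L[7]=9, C[6]=7) = 9
step 8 → dur = C[7]=4 = 4
sum of known step durations = 51
dur[5] = total - known = 60 - 51 = 9
L[5] is the binding max in step 5, so L[5] = dur[5] = 9

L[5] = 9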